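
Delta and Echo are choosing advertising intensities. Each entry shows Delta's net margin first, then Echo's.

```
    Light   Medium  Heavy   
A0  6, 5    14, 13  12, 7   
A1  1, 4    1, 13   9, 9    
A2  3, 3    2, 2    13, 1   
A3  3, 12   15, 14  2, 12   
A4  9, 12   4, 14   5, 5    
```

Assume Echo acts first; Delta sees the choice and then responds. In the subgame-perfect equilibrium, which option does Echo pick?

Medium

Solve by backward induction (Echo leads).
- Light → Delta plays A4 (best of 6, 1, 3, 3, 9); Echo gets 12.
- Medium → Delta plays A3 (best of 14, 1, 2, 15, 4); Echo gets 14.
- Heavy → Delta plays A2 (best of 12, 9, 13, 2, 5); Echo gets 1.
Maximizing over 12, 14, 1, Echo chooses Medium. Subgame-perfect outcome: (A3, Medium) with payoffs (15, 14).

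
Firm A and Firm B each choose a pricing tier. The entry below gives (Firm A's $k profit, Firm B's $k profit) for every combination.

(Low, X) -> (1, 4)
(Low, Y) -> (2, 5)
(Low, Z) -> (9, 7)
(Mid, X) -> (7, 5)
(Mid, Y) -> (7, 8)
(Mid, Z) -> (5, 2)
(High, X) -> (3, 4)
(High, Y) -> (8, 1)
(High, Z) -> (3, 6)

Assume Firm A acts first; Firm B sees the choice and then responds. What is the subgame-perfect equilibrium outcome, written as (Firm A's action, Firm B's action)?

(Low, Z)

Firm B best-responds to each possible Firm A move:
- Low: Firm B compares 4, 5, 7 and picks Z; Firm A would get 9.
- Mid: Firm B compares 5, 8, 2 and picks Y; Firm A would get 7.
- High: Firm B compares 4, 1, 6 and picks Z; Firm A would get 3.
Maximizing over 9, 7, 3, Firm A chooses Low. Subgame-perfect outcome: (Low, Z) with payoffs (9, 7).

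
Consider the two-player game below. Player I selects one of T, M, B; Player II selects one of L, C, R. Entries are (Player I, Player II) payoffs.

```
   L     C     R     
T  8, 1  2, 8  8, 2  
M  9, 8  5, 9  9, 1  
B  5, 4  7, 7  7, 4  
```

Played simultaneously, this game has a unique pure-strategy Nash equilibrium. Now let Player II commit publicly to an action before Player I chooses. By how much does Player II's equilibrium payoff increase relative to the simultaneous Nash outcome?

Work backward from Player I's decision.
- L: BR = M, leader payoff 8.
- C: BR = B, leader payoff 7.
- R: BR = M, leader payoff 1.
Among 8, 7, 1, the best is 8 at L. Subgame-perfect outcome: (M, L) with payoffs (9, 8).
Under simultaneous play:
Player I's best replies: L→M; C→B; R→M.
Player II's best replies: T→C; M→C; B→C.
Only (B, C) has each player best-responding; Nash payoffs (7, 7).
Player II's commitment gain: 8 − 7 = 1.

1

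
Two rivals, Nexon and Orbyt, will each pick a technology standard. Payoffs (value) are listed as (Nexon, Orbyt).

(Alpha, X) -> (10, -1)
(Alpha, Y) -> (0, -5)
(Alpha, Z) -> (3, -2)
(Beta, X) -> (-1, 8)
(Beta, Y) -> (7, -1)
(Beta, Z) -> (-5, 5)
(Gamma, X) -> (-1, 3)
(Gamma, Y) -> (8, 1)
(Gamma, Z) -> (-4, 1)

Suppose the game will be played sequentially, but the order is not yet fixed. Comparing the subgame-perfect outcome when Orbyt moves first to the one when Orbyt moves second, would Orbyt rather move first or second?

If Nexon leads: Orbyt's best replies are Alpha→X, Beta→X, Gamma→X; Nexon's induced payoffs 10, -1, -1; outcome (Alpha, X), payoffs (10, -1).
If Orbyt leads: Nexon's best replies are X→Alpha, Y→Gamma, Z→Alpha; Orbyt's induced payoffs -1, 1, -2; outcome (Gamma, Y), payoffs (8, 1).
Orbyt gets 1 moving first and -1 moving second, so Orbyt prefers to move first.

first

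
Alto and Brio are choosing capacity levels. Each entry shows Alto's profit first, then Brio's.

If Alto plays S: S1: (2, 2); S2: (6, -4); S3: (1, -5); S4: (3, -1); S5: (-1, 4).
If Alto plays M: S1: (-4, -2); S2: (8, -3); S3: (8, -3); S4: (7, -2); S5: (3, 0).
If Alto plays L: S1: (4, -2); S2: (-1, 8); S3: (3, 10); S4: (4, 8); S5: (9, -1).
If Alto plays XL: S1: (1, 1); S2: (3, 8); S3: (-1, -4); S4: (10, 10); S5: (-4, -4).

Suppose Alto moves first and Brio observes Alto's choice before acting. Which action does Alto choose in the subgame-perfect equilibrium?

XL

Solve by backward induction (Alto leads).
- S: Brio compares 2, -4, -5, -1, 4 and picks S5; Alto would get -1.
- M: Brio compares -2, -3, -3, -2, 0 and picks S5; Alto would get 3.
- L: Brio compares -2, 8, 10, 8, -1 and picks S3; Alto would get 3.
- XL: Brio compares 1, 8, -4, 10, -4 and picks S4; Alto would get 10.
Maximizing over -1, 3, 3, 10, Alto chooses XL. Subgame-perfect outcome: (XL, S4) with payoffs (10, 10).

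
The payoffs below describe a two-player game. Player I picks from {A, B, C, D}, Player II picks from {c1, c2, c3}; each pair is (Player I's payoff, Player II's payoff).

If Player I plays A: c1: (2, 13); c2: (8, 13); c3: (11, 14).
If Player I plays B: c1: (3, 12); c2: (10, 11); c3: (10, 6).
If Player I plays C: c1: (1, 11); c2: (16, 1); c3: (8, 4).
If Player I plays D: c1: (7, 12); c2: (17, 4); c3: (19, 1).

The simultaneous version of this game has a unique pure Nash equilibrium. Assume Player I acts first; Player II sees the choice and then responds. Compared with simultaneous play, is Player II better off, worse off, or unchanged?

Solve by backward induction (Player I leads).
- A: Player II compares 13, 13, 14 and picks c3; Player I would get 11.
- B: Player II compares 12, 11, 6 and picks c1; Player I would get 3.
- C: Player II compares 11, 1, 4 and picks c1; Player I would get 1.
- D: Player II compares 12, 4, 1 and picks c1; Player I would get 7.
Maximizing over 11, 3, 1, 7, Player I chooses A. Subgame-perfect outcome: (A, c3) with payoffs (11, 14).
For the simultaneous game, intersect best replies.
Player I's best replies: c1→D; c2→D; c3→D.
Player II's best replies: A→c3; B→c1; C→c1; D→c1.
The unique mutual best reply is (D, c1), giving (7, 12).
Player II earns 14 sequentially versus 12 at the Nash outcome: better off.

better off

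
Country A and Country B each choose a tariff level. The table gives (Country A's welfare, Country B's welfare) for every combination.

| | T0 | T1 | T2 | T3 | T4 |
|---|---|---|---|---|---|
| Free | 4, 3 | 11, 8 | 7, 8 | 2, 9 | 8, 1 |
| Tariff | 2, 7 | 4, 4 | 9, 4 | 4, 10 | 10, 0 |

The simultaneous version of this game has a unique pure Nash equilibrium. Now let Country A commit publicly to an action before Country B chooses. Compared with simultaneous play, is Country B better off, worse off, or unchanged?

unchanged

Backward induction with Country A moving first.
- Free: BR = T3, leader payoff 2.
- Tariff: BR = T3, leader payoff 4.
Among 2, 4, the best is 4 at Tariff. Subgame-perfect outcome: (Tariff, T3) with payoffs (4, 10).
For the simultaneous game, intersect best replies.
Country A's best replies: T0→Free; T1→Free; T2→Tariff; T3→Tariff; T4→Tariff.
Country B's best replies: Free→T3; Tariff→T3.
The unique mutual best reply is (Tariff, T3), giving (4, 10).
Country B earns 10 sequentially versus 10 at the Nash outcome: unchanged.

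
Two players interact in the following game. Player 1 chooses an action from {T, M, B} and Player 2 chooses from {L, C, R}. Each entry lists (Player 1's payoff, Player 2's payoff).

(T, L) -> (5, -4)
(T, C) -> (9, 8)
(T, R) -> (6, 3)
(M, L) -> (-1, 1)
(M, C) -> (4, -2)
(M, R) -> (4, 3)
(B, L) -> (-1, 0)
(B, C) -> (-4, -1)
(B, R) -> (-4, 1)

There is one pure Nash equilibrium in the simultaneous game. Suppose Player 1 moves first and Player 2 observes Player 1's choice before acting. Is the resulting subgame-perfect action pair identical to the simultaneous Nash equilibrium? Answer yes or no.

Work backward from Player 2's decision.
- T: BR = C, leader payoff 9.
- M: BR = R, leader payoff 4.
- B: BR = R, leader payoff -4.
Player 1's induced payoffs are 9, 4, -4, so Player 1 commits to T. Subgame-perfect outcome: (T, C) with payoffs (9, 8).
Under simultaneous play:
Player 1's best replies: L→T; C→T; R→T.
Player 2's best replies: T→C; M→R; B→R.
Only (T, C) has each player best-responding; Nash payoffs (9, 8).
Sequential outcome (T, C) coincides with the Nash profile (T, C).

yes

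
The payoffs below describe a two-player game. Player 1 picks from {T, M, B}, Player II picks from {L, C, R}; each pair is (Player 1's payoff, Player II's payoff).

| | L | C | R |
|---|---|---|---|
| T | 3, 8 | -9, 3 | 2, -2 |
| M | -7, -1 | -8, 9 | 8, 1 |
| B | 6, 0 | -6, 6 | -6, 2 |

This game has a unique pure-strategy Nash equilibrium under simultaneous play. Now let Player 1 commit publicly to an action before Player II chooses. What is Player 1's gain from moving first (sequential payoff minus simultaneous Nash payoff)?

9

Solve by backward induction (Player 1 leads).
- T: BR = L, leader payoff 3.
- M: BR = C, leader payoff -8.
- B: BR = C, leader payoff -6.
Maximizing over 3, -8, -6, Player 1 chooses T. Subgame-perfect outcome: (T, L) with payoffs (3, 8).
Now find the simultaneous Nash equilibrium.
Player 1's best replies: L→B; C→B; R→M.
Player II's best replies: T→L; M→C; B→C.
The unique mutual best reply is (B, C), giving (-6, 6).
Player 1's commitment gain: 3 − -6 = 9.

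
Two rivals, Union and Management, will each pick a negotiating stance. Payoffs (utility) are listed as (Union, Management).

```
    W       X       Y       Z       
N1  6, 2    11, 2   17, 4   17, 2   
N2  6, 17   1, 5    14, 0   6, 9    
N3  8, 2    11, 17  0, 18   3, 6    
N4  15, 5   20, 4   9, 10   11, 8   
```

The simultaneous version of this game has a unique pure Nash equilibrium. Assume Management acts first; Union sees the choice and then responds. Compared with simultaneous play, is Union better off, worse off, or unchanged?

Backward induction with Management moving first.
- W → Union plays N4 (best of 6, 6, 8, 15); Management gets 5.
- X → Union plays N4 (best of 11, 1, 11, 20); Management gets 4.
- Y → Union plays N1 (best of 17, 14, 0, 9); Management gets 4.
- Z → Union plays N1 (best of 17, 6, 3, 11); Management gets 2.
Among 5, 4, 4, 2, the best is 5 at W. Subgame-perfect outcome: (N4, W) with payoffs (15, 5).
Under simultaneous play:
Union's best replies: W→N4; X→N4; Y→N1; Z→N1.
Management's best replies: N1→Y; N2→W; N3→Y; N4→Y.
Only (N1, Y) has each player best-responding; Nash payoffs (17, 4).
Union earns 15 sequentially versus 17 at the Nash outcome: worse off.

worse off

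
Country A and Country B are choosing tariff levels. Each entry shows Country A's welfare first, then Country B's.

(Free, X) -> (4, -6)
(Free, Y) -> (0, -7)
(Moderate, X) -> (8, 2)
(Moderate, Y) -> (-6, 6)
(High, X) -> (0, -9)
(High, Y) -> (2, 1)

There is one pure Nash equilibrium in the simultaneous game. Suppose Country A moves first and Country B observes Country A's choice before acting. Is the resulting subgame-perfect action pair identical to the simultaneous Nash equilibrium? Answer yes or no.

Backward induction with Country A moving first.
- Free → Country B plays X (best of -6, -7); Country A gets 4.
- Moderate → Country B plays Y (best of 2, 6); Country A gets -6.
- High → Country B plays Y (best of -9, 1); Country A gets 2.
Among 4, -6, 2, the best is 4 at Free. Subgame-perfect outcome: (Free, X) with payoffs (4, -6).
Under simultaneous play:
Country A's best replies: X→Moderate; Y→High.
Country B's best replies: Free→X; Moderate→Y; High→Y.
The unique mutual best reply is (High, Y), giving (2, 1).
Sequential outcome (Free, X) differs from the Nash profile (High, Y).

no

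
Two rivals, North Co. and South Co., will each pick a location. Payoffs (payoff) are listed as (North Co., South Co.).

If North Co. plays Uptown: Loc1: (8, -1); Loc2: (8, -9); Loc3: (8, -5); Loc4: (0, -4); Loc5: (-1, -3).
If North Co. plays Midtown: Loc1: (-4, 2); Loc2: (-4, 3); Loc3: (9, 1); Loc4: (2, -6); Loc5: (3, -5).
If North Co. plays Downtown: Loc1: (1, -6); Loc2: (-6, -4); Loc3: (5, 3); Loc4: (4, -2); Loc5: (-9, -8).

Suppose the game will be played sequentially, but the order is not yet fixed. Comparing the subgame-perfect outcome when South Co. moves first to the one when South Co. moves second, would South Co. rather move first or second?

If North Co. leads: South Co.'s best replies are Uptown→Loc1, Midtown→Loc2, Downtown→Loc3; North Co.'s induced payoffs 8, -4, 5; outcome (Uptown, Loc1), payoffs (8, -1).
If South Co. leads: North Co.'s best replies are Loc1→Uptown, Loc2→Uptown, Loc3→Midtown, Loc4→Downtown, Loc5→Midtown; South Co.'s induced payoffs -1, -9, 1, -2, -5; outcome (Midtown, Loc3), payoffs (9, 1).
South Co. gets 1 moving first and -1 moving second, so South Co. prefers to move first.

first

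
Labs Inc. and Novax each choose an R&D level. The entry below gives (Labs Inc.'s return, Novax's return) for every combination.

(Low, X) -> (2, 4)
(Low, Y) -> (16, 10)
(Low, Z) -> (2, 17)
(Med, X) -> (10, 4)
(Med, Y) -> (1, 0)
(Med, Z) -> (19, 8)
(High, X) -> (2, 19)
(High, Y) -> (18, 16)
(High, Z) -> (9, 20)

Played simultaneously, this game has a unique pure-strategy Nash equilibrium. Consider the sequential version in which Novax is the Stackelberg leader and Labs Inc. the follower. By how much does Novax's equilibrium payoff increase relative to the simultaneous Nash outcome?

Solve by backward induction (Novax leads).
- X: BR = Med, leader payoff 4.
- Y: BR = High, leader payoff 16.
- Z: BR = Med, leader payoff 8.
Novax's induced payoffs are 4, 16, 8, so Novax commits to Y. Subgame-perfect outcome: (High, Y) with payoffs (18, 16).
Now find the simultaneous Nash equilibrium.
Labs Inc.'s best replies: X→Med; Y→High; Z→Med.
Novax's best replies: Low→Z; Med→Z; High→Z.
The unique mutual best reply is (Med, Z), giving (19, 8).
Novax's commitment gain: 16 − 8 = 8.

8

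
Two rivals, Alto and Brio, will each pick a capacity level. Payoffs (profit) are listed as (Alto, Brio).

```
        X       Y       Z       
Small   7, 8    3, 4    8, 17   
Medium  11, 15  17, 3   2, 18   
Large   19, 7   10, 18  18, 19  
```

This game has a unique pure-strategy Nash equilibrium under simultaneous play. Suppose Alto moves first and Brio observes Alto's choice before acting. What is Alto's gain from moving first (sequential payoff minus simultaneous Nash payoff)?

0

Work backward from Brio's decision.
- Small: BR = Z, leader payoff 8.
- Medium: BR = Z, leader payoff 2.
- Large: BR = Z, leader payoff 18.
Maximizing over 8, 2, 18, Alto chooses Large. Subgame-perfect outcome: (Large, Z) with payoffs (18, 19).
For the simultaneous game, intersect best replies.
Alto's best replies: X→Large; Y→Medium; Z→Large.
Brio's best replies: Small→Z; Medium→Z; Large→Z.
Only (Large, Z) has each player best-responding; Nash payoffs (18, 19).
Alto's commitment gain: 18 − 18 = 0.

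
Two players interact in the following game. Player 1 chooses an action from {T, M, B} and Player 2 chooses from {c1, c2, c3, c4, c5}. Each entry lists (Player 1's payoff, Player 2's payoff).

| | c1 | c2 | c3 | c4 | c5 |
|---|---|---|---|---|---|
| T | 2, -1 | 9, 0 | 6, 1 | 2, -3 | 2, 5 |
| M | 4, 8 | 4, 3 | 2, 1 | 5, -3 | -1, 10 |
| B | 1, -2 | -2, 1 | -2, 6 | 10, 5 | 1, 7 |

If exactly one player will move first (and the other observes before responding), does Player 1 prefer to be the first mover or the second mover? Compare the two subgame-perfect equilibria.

second

If Player 1 leads: Player 2's best replies are T→c5, M→c5, B→c5; Player 1's induced payoffs 2, -1, 1; outcome (T, c5), payoffs (2, 5).
If Player 2 leads: Player 1's best replies are c1→M, c2→T, c3→T, c4→B, c5→T; Player 2's induced payoffs 8, 0, 1, 5, 5; outcome (M, c1), payoffs (4, 8).
Player 1 gets 2 moving first and 4 moving second, so Player 1 prefers to move second.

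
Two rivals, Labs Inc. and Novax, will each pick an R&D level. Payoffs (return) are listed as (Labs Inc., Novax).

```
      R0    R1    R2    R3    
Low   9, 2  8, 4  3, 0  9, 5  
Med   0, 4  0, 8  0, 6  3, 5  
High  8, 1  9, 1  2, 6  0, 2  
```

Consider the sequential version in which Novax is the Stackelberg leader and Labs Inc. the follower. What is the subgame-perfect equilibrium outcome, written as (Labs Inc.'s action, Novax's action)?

(Low, R3)

Work backward from Labs Inc.'s decision.
- R0 → Labs Inc. plays Low (best of 9, 0, 8); Novax gets 2.
- R1 → Labs Inc. plays High (best of 8, 0, 9); Novax gets 1.
- R2 → Labs Inc. plays Low (best of 3, 0, 2); Novax gets 0.
- R3 → Labs Inc. plays Low (best of 9, 3, 0); Novax gets 5.
Maximizing over 2, 1, 0, 5, Novax chooses R3. Subgame-perfect outcome: (Low, R3) with payoffs (9, 5).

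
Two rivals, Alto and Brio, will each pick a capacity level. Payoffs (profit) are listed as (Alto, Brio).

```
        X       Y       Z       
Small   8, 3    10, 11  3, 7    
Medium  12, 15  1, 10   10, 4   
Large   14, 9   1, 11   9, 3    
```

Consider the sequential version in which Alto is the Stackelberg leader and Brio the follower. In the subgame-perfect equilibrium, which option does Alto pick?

Solve by backward induction (Alto leads).
- Small: Brio compares 3, 11, 7 and picks Y; Alto would get 10.
- Medium: Brio compares 15, 10, 4 and picks X; Alto would get 12.
- Large: Brio compares 9, 11, 3 and picks Y; Alto would get 1.
Among 10, 12, 1, the best is 12 at Medium. Subgame-perfect outcome: (Medium, X) with payoffs (12, 15).

Medium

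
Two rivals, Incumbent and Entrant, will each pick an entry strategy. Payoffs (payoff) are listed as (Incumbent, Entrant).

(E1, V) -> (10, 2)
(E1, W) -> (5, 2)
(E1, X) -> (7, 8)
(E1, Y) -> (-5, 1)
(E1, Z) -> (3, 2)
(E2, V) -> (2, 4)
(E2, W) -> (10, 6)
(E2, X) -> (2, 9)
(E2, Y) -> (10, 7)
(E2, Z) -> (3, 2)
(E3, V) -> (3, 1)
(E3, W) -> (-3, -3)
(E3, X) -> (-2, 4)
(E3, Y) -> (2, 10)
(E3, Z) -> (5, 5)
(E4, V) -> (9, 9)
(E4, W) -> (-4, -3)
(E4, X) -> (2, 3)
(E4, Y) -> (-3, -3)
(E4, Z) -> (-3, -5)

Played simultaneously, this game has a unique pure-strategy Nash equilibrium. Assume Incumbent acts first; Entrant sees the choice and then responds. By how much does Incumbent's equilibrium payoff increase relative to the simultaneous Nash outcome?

Backward induction with Incumbent moving first.
- E1: BR = X, leader payoff 7.
- E2: BR = X, leader payoff 2.
- E3: BR = Y, leader payoff 2.
- E4: BR = V, leader payoff 9.
Incumbent's induced payoffs are 7, 2, 2, 9, so Incumbent commits to E4. Subgame-perfect outcome: (E4, V) with payoffs (9, 9).
For the simultaneous game, intersect best replies.
Incumbent's best replies: V→E1; W→E2; X→E1; Y→E2; Z→E3.
Entrant's best replies: E1→X; E2→X; E3→Y; E4→V.
The unique mutual best reply is (E1, X), giving (7, 8).
Incumbent's commitment gain: 9 − 7 = 2.

2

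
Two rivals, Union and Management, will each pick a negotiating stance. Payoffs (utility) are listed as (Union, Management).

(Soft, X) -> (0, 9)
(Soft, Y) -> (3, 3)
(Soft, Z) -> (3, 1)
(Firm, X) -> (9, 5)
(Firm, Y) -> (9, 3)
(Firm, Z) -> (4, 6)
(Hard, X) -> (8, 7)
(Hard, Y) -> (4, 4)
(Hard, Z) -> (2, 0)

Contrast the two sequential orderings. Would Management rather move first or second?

If Union leads: Management's best replies are Soft→X, Firm→Z, Hard→X; Union's induced payoffs 0, 4, 8; outcome (Hard, X), payoffs (8, 7).
If Management leads: Union's best replies are X→Firm, Y→Firm, Z→Firm; Management's induced payoffs 5, 3, 6; outcome (Firm, Z), payoffs (4, 6).
Management gets 6 moving first and 7 moving second, so Management prefers to move second.

second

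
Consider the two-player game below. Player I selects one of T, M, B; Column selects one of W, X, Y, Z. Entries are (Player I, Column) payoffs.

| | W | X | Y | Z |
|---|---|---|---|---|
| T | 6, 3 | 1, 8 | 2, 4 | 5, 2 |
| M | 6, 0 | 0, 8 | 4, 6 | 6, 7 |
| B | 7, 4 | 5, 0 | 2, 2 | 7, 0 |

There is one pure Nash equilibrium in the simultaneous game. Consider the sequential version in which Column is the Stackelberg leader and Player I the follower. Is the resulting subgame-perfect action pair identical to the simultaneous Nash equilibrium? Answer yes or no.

no

Backward induction with Column moving first.
- W: BR = B, leader payoff 4.
- X: BR = B, leader payoff 0.
- Y: BR = M, leader payoff 6.
- Z: BR = B, leader payoff 0.
Maximizing over 4, 0, 6, 0, Column chooses Y. Subgame-perfect outcome: (M, Y) with payoffs (4, 6).
Under simultaneous play:
Player I's best replies: W→B; X→B; Y→M; Z→B.
Column's best replies: T→X; M→X; B→W.
Only (B, W) has each player best-responding; Nash payoffs (7, 4).
Sequential outcome (M, Y) differs from the Nash profile (B, W).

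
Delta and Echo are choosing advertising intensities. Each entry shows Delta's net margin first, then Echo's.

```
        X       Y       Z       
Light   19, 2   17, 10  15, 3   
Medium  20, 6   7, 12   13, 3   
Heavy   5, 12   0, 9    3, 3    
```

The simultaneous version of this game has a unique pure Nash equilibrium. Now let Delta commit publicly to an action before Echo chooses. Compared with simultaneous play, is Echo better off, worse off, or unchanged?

unchanged

Backward induction with Delta moving first.
- Light: Echo compares 2, 10, 3 and picks Y; Delta would get 17.
- Medium: Echo compares 6, 12, 3 and picks Y; Delta would get 7.
- Heavy: Echo compares 12, 9, 3 and picks X; Delta would get 5.
Among 17, 7, 5, the best is 17 at Light. Subgame-perfect outcome: (Light, Y) with payoffs (17, 10).
Under simultaneous play:
Delta's best replies: X→Medium; Y→Light; Z→Light.
Echo's best replies: Light→Y; Medium→Y; Heavy→X.
Only (Light, Y) has each player best-responding; Nash payoffs (17, 10).
Echo earns 10 sequentially versus 10 at the Nash outcome: unchanged.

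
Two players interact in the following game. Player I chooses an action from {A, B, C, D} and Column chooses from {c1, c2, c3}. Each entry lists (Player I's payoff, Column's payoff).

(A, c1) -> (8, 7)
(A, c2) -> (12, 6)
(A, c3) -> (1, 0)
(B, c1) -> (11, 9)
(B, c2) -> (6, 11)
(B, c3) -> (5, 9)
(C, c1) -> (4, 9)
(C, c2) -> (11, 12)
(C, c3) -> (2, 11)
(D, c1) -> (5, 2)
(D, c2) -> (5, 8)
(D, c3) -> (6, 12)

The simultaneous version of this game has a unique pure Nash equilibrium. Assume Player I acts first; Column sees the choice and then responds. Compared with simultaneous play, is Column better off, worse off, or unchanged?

Backward induction with Player I moving first.
- A: BR = c1, leader payoff 8.
- B: BR = c2, leader payoff 6.
- C: BR = c2, leader payoff 11.
- D: BR = c3, leader payoff 6.
Player I's induced payoffs are 8, 6, 11, 6, so Player I commits to C. Subgame-perfect outcome: (C, c2) with payoffs (11, 12).
Under simultaneous play:
Player I's best replies: c1→B; c2→A; c3→D.
Column's best replies: A→c1; B→c2; C→c2; D→c3.
The unique mutual best reply is (D, c3), giving (6, 12).
Column earns 12 sequentially versus 12 at the Nash outcome: unchanged.

unchanged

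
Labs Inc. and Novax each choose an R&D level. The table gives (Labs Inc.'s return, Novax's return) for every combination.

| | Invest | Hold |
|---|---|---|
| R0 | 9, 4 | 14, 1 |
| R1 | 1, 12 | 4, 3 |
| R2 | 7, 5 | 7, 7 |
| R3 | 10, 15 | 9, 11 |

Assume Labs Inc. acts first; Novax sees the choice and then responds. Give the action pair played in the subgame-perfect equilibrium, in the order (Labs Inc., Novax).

(R3, Invest)

Solve by backward induction (Labs Inc. leads).
- R0 → Novax plays Invest (best of 4, 1); Labs Inc. gets 9.
- R1 → Novax plays Invest (best of 12, 3); Labs Inc. gets 1.
- R2 → Novax plays Hold (best of 5, 7); Labs Inc. gets 7.
- R3 → Novax plays Invest (best of 15, 11); Labs Inc. gets 10.
Among 9, 1, 7, 10, the best is 10 at R3. Subgame-perfect outcome: (R3, Invest) with payoffs (10, 15).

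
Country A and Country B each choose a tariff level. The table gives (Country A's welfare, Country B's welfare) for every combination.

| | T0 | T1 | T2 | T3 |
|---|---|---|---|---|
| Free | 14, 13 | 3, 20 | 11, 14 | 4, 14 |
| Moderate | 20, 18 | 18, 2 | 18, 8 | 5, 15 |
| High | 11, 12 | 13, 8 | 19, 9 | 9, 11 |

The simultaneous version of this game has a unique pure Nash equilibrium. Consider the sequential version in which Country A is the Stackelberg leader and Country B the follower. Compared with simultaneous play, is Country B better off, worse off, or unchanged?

unchanged

Country B best-responds to each possible Country A move:
- Free → Country B plays T1 (best of 13, 20, 14, 14); Country A gets 3.
- Moderate → Country B plays T0 (best of 18, 2, 8, 15); Country A gets 20.
- High → Country B plays T0 (best of 12, 8, 9, 11); Country A gets 11.
Maximizing over 3, 20, 11, Country A chooses Moderate. Subgame-perfect outcome: (Moderate, T0) with payoffs (20, 18).
For the simultaneous game, intersect best replies.
Country A's best replies: T0→Moderate; T1→Moderate; T2→High; T3→High.
Country B's best replies: Free→T1; Moderate→T0; High→T0.
Only (Moderate, T0) has each player best-responding; Nash payoffs (20, 18).
Country B earns 18 sequentially versus 18 at the Nash outcome: unchanged.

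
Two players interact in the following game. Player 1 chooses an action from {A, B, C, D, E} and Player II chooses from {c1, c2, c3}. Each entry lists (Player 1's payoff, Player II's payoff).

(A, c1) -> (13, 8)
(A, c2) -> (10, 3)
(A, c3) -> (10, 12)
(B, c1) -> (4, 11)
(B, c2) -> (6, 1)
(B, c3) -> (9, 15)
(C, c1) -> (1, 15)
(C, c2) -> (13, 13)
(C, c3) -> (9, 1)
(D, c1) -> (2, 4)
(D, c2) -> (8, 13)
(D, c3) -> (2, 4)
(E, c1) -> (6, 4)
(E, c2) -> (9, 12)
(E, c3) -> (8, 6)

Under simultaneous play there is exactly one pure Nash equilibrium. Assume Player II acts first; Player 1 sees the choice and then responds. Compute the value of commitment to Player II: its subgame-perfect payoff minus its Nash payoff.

Player 1 best-responds to each possible Player II move:
- c1 → Player 1 plays A (best of 13, 4, 1, 2, 6); Player II gets 8.
- c2 → Player 1 plays C (best of 10, 6, 13, 8, 9); Player II gets 13.
- c3 → Player 1 plays A (best of 10, 9, 9, 2, 8); Player II gets 12.
Maximizing over 8, 13, 12, Player II chooses c2. Subgame-perfect outcome: (C, c2) with payoffs (13, 13).
For the simultaneous game, intersect best replies.
Player 1's best replies: c1→A; c2→C; c3→A.
Player II's best replies: A→c3; B→c3; C→c1; D→c2; E→c2.
The unique mutual best reply is (A, c3), giving (10, 12).
Player II's commitment gain: 13 − 12 = 1.

1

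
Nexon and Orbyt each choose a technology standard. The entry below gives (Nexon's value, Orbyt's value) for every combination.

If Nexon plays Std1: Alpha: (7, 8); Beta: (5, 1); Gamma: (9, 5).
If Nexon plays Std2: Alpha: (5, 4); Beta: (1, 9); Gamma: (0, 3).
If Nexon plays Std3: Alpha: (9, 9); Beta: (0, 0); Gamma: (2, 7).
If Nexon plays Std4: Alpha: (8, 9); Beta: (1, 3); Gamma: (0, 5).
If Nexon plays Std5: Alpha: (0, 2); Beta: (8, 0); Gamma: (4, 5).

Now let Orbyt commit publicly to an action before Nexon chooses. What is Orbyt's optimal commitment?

Work backward from Nexon's decision.
- Alpha: BR = Std3, leader payoff 9.
- Beta: BR = Std5, leader payoff 0.
- Gamma: BR = Std1, leader payoff 5.
Maximizing over 9, 0, 5, Orbyt chooses Alpha. Subgame-perfect outcome: (Std3, Alpha) with payoffs (9, 9).

Alpha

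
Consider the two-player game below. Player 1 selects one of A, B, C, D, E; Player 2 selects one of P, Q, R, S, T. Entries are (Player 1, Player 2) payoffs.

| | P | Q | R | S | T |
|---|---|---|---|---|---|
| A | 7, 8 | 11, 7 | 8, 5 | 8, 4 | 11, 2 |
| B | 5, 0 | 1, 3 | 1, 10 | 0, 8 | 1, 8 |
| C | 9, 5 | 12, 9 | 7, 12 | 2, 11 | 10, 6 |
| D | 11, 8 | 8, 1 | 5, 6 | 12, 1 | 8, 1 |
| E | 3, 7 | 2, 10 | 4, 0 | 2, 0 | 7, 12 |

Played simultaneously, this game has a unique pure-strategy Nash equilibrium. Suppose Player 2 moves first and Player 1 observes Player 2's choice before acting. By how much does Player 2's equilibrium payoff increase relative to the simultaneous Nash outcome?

Solve by backward induction (Player 2 leads).
- P: BR = D, leader payoff 8.
- Q: BR = C, leader payoff 9.
- R: BR = A, leader payoff 5.
- S: BR = D, leader payoff 1.
- T: BR = A, leader payoff 2.
Player 2's induced payoffs are 8, 9, 5, 1, 2, so Player 2 commits to Q. Subgame-perfect outcome: (C, Q) with payoffs (12, 9).
For the simultaneous game, intersect best replies.
Player 1's best replies: P→D; Q→C; R→A; S→D; T→A.
Player 2's best replies: A→P; B→R; C→R; D→P; E→T.
Only (D, P) has each player best-responding; Nash payoffs (11, 8).
Player 2's commitment gain: 9 − 8 = 1.

1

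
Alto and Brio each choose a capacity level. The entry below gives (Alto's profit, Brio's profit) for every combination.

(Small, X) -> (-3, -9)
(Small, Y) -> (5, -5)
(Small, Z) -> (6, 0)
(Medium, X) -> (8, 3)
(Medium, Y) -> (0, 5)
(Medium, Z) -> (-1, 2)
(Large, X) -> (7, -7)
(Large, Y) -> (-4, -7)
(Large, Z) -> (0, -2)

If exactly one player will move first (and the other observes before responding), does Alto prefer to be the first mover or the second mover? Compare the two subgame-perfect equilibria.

second

If Alto leads: Brio's best replies are Small→Z, Medium→Y, Large→Z; Alto's induced payoffs 6, 0, 0; outcome (Small, Z), payoffs (6, 0).
If Brio leads: Alto's best replies are X→Medium, Y→Small, Z→Small; Brio's induced payoffs 3, -5, 0; outcome (Medium, X), payoffs (8, 3).
Alto gets 6 moving first and 8 moving second, so Alto prefers to move second.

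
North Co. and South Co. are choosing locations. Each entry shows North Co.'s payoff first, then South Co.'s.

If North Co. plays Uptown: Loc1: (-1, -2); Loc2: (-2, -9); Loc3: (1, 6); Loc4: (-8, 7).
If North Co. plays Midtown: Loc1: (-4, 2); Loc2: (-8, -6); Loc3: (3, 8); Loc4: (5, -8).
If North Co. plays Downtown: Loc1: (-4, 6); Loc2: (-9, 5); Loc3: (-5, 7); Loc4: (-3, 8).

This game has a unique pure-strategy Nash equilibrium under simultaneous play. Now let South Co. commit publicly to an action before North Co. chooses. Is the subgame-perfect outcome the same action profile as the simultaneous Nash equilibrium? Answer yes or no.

North Co. best-responds to each possible South Co. move:
- Loc1: North Co. compares -1, -4, -4 and picks Uptown; South Co. would get -2.
- Loc2: North Co. compares -2, -8, -9 and picks Uptown; South Co. would get -9.
- Loc3: North Co. compares 1, 3, -5 and picks Midtown; South Co. would get 8.
- Loc4: North Co. compares -8, 5, -3 and picks Midtown; South Co. would get -8.
Maximizing over -2, -9, 8, -8, South Co. chooses Loc3. Subgame-perfect outcome: (Midtown, Loc3) with payoffs (3, 8).
For the simultaneous game, intersect best replies.
North Co.'s best replies: Loc1→Uptown; Loc2→Uptown; Loc3→Midtown; Loc4→Midtown.
South Co.'s best replies: Uptown→Loc4; Midtown→Loc3; Downtown→Loc4.
Only (Midtown, Loc3) has each player best-responding; Nash payoffs (3, 8).
Sequential outcome (Midtown, Loc3) coincides with the Nash profile (Midtown, Loc3).

yes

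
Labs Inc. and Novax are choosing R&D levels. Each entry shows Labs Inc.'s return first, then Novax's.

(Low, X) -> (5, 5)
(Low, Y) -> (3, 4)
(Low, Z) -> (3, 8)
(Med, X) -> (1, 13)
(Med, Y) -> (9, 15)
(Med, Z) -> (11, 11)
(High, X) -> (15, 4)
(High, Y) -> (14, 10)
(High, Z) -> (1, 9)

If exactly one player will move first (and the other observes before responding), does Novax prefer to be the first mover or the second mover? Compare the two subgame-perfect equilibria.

If Labs Inc. leads: Novax's best replies are Low→Z, Med→Y, High→Y; Labs Inc.'s induced payoffs 3, 9, 14; outcome (High, Y), payoffs (14, 10).
If Novax leads: Labs Inc.'s best replies are X→High, Y→High, Z→Med; Novax's induced payoffs 4, 10, 11; outcome (Med, Z), payoffs (11, 11).
Novax gets 11 moving first and 10 moving second, so Novax prefers to move first.

first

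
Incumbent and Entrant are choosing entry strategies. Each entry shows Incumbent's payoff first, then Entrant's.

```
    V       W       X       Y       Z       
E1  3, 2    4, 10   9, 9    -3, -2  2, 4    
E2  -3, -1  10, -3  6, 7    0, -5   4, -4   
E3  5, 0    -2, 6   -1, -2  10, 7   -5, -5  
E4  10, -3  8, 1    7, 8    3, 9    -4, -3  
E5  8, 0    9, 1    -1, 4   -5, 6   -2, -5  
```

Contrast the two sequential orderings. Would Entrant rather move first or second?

first

If Incumbent leads: Entrant's best replies are E1→W, E2→X, E3→Y, E4→Y, E5→Y; Incumbent's induced payoffs 4, 6, 10, 3, -5; outcome (E3, Y), payoffs (10, 7).
If Entrant leads: Incumbent's best replies are V→E4, W→E2, X→E1, Y→E3, Z→E2; Entrant's induced payoffs -3, -3, 9, 7, -4; outcome (E1, X), payoffs (9, 9).
Entrant gets 9 moving first and 7 moving second, so Entrant prefers to move first.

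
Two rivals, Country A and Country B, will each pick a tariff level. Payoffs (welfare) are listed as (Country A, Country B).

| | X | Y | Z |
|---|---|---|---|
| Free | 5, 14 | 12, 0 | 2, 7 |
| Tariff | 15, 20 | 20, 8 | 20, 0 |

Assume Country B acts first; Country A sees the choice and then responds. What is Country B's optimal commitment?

Backward induction with Country B moving first.
- X: BR = Tariff, leader payoff 20.
- Y: BR = Tariff, leader payoff 8.
- Z: BR = Tariff, leader payoff 0.
Maximizing over 20, 8, 0, Country B chooses X. Subgame-perfect outcome: (Tariff, X) with payoffs (15, 20).

X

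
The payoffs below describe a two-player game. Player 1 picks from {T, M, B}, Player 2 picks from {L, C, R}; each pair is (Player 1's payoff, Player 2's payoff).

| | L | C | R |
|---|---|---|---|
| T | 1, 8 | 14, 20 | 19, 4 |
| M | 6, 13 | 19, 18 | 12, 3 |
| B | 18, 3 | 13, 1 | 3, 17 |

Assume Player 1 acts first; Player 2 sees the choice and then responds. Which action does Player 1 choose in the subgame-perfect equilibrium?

M

Backward induction with Player 1 moving first.
- T: BR = C, leader payoff 14.
- M: BR = C, leader payoff 19.
- B: BR = R, leader payoff 3.
Player 1's induced payoffs are 14, 19, 3, so Player 1 commits to M. Subgame-perfect outcome: (M, C) with payoffs (19, 18).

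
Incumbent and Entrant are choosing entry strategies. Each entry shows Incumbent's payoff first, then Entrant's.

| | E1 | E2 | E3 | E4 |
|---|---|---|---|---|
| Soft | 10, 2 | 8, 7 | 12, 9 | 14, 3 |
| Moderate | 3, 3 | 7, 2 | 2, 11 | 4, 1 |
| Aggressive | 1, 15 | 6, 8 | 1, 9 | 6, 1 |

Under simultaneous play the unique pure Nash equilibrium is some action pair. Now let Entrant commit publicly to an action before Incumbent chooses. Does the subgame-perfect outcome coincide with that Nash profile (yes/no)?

yes

Work backward from Incumbent's decision.
- E1: BR = Soft, leader payoff 2.
- E2: BR = Soft, leader payoff 7.
- E3: BR = Soft, leader payoff 9.
- E4: BR = Soft, leader payoff 3.
Entrant's induced payoffs are 2, 7, 9, 3, so Entrant commits to E3. Subgame-perfect outcome: (Soft, E3) with payoffs (12, 9).
Under simultaneous play:
Incumbent's best replies: E1→Soft; E2→Soft; E3→Soft; E4→Soft.
Entrant's best replies: Soft→E3; Moderate→E3; Aggressive→E1.
Only (Soft, E3) has each player best-responding; Nash payoffs (12, 9).
Sequential outcome (Soft, E3) coincides with the Nash profile (Soft, E3).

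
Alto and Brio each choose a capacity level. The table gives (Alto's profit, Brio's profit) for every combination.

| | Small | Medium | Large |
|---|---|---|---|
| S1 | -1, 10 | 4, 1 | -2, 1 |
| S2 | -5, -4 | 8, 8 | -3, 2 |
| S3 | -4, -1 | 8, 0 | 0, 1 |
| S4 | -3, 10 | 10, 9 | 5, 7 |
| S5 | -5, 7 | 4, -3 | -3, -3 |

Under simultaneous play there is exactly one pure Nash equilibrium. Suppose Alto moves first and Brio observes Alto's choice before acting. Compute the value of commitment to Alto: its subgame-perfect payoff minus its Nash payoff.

Solve by backward induction (Alto leads).
- S1: BR = Small, leader payoff -1.
- S2: BR = Medium, leader payoff 8.
- S3: BR = Large, leader payoff 0.
- S4: BR = Small, leader payoff -3.
- S5: BR = Small, leader payoff -5.
Among -1, 8, 0, -3, -5, the best is 8 at S2. Subgame-perfect outcome: (S2, Medium) with payoffs (8, 8).
For the simultaneous game, intersect best replies.
Alto's best replies: Small→S1; Medium→S4; Large→S4.
Brio's best replies: S1→Small; S2→Medium; S3→Large; S4→Small; S5→Small.
Only (S1, Small) has each player best-responding; Nash payoffs (-1, 10).
Alto's commitment gain: 8 − -1 = 9.

9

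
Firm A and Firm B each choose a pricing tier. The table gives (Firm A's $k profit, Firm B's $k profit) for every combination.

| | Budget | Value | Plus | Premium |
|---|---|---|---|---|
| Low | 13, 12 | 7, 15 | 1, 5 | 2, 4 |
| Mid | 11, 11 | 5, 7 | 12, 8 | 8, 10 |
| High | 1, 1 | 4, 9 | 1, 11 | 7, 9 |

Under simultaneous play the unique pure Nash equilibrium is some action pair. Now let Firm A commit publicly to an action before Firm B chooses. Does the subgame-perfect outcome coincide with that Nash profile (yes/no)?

no

Backward induction with Firm A moving first.
- Low → Firm B plays Value (best of 12, 15, 5, 4); Firm A gets 7.
- Mid → Firm B plays Budget (best of 11, 7, 8, 10); Firm A gets 11.
- High → Firm B plays Plus (best of 1, 9, 11, 9); Firm A gets 1.
Maximizing over 7, 11, 1, Firm A chooses Mid. Subgame-perfect outcome: (Mid, Budget) with payoffs (11, 11).
Now find the simultaneous Nash equilibrium.
Firm A's best replies: Budget→Low; Value→Low; Plus→Mid; Premium→Mid.
Firm B's best replies: Low→Value; Mid→Budget; High→Plus.
The unique mutual best reply is (Low, Value), giving (7, 15).
Sequential outcome (Mid, Budget) differs from the Nash profile (Low, Value).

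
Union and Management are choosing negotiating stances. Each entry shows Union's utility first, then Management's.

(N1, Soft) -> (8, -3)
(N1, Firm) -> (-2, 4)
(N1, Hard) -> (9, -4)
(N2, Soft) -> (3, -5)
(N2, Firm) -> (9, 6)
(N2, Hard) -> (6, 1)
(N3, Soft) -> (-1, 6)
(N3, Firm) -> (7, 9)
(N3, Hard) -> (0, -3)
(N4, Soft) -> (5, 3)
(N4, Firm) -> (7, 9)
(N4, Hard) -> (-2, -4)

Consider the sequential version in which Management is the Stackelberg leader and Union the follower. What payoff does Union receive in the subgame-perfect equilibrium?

Work backward from Union's decision.
- Soft: Union compares 8, 3, -1, 5 and picks N1; Management would get -3.
- Firm: Union compares -2, 9, 7, 7 and picks N2; Management would get 6.
- Hard: Union compares 9, 6, 0, -2 and picks N1; Management would get -4.
Management's induced payoffs are -3, 6, -4, so Management commits to Firm. Subgame-perfect outcome: (N2, Firm) with payoffs (9, 6).

9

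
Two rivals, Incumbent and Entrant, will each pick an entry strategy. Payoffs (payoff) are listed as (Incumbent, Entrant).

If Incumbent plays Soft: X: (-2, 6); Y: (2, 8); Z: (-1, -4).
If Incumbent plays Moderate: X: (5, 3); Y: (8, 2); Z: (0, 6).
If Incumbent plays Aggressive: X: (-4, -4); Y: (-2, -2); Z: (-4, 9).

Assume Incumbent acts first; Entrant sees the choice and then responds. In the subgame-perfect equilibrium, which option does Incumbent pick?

Soft

Solve by backward induction (Incumbent leads).
- Soft: BR = Y, leader payoff 2.
- Moderate: BR = Z, leader payoff 0.
- Aggressive: BR = Z, leader payoff -4.
Maximizing over 2, 0, -4, Incumbent chooses Soft. Subgame-perfect outcome: (Soft, Y) with payoffs (2, 8).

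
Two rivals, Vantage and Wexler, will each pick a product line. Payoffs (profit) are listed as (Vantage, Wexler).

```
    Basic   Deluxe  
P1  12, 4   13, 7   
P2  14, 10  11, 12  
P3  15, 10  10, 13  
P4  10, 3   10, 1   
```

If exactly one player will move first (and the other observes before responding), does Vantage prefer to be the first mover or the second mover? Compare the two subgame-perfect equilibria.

If Vantage leads: Wexler's best replies are P1→Deluxe, P2→Deluxe, P3→Deluxe, P4→Basic; Vantage's induced payoffs 13, 11, 10, 10; outcome (P1, Deluxe), payoffs (13, 7).
If Wexler leads: Vantage's best replies are Basic→P3, Deluxe→P1; Wexler's induced payoffs 10, 7; outcome (P3, Basic), payoffs (15, 10).
Vantage gets 13 moving first and 15 moving second, so Vantage prefers to move second.

second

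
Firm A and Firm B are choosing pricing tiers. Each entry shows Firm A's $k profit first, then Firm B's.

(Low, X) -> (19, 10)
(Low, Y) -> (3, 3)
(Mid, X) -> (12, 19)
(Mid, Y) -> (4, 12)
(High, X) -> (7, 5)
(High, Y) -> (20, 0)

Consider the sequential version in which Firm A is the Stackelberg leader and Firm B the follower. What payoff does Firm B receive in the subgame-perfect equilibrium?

10

Backward induction with Firm A moving first.
- Low: BR = X, leader payoff 19.
- Mid: BR = X, leader payoff 12.
- High: BR = X, leader payoff 7.
Firm A's induced payoffs are 19, 12, 7, so Firm A commits to Low. Subgame-perfect outcome: (Low, X) with payoffs (19, 10).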